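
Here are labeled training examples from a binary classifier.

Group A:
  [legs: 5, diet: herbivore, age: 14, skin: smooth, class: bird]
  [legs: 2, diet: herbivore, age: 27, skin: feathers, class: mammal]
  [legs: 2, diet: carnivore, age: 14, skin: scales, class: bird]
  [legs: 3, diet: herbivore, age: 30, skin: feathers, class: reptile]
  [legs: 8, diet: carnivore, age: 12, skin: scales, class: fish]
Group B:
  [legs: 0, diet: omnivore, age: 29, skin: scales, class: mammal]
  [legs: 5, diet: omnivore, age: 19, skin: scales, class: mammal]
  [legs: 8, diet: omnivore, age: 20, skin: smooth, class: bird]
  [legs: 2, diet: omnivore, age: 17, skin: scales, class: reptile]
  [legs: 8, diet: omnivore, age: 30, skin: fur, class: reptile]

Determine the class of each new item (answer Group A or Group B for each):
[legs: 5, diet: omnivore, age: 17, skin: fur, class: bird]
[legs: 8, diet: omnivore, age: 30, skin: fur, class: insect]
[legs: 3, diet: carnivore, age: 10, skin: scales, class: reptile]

Group B, Group B, Group A

The common property of the 'Group A' items is: diet is not omnivore. No 'Group B' item has it.
[legs: 5, diet: omnivore, age: 17, skin: fur, class: bird] — diet is omnivore, hence Group B.
[legs: 8, diet: omnivore, age: 30, skin: fur, class: insect] — diet is omnivore, hence Group B.
[legs: 3, diet: carnivore, age: 10, skin: scales, class: reptile] — diet is carnivore, hence Group A.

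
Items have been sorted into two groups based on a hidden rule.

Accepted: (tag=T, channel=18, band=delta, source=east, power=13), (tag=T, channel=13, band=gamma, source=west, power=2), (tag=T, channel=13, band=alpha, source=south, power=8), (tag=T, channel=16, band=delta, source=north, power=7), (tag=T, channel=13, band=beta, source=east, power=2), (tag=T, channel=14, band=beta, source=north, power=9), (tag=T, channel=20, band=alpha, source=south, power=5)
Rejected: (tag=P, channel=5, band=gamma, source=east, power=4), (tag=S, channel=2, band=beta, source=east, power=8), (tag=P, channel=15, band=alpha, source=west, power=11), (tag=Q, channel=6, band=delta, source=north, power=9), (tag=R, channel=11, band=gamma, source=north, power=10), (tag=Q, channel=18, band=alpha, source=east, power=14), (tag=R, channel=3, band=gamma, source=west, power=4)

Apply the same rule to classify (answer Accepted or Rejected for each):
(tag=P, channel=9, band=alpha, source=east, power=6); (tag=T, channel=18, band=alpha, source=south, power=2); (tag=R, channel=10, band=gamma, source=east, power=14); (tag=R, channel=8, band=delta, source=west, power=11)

Rejected, Accepted, Rejected, Rejected

The pattern is that an item is 'Accepted' exactly when: tag is T.
(tag=P, channel=9, band=alpha, source=east, power=6) — tag is P, hence Rejected.
(tag=T, channel=18, band=alpha, source=south, power=2) — tag is T, hence Accepted.
(tag=R, channel=10, band=gamma, source=east, power=14) — tag is R, hence Rejected.
(tag=R, channel=8, band=delta, source=west, power=11) — tag is R, hence Rejected.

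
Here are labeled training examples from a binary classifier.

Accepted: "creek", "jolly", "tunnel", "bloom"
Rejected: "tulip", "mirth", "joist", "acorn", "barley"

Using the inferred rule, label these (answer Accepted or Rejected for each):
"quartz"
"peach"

The rule appears to be: has a double letter.
"quartz": no doubled letter — doesn't match, so Rejected. "peach": no doubled letter — doesn't match, so Rejected.

Rejected, Rejected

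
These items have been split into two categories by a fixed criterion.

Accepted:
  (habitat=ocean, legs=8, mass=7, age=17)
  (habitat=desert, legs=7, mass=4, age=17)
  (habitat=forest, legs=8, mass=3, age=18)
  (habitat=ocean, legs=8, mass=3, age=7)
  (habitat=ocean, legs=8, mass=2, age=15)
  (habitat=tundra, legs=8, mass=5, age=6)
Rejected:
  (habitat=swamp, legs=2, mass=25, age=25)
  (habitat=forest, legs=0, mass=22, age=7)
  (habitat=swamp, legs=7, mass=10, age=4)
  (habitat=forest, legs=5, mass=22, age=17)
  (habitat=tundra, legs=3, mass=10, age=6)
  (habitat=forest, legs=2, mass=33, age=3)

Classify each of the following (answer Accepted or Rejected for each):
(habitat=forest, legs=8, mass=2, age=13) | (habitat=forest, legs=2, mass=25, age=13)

Accepted, Rejected

The simplest hypothesis consistent with all the labels is: mass ≤ 7.
(habitat=forest, legs=8, mass=2, age=13): Accepted (mass = 2).
(habitat=forest, legs=2, mass=25, age=13): Rejected (mass = 25).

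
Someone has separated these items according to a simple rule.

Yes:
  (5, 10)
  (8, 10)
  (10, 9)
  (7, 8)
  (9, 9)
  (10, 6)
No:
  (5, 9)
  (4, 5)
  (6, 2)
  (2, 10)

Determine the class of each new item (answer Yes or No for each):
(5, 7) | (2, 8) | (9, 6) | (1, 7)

All 'Yes' examples share one property — sum ≥ 15 — and every 'No' example lacks it.
No: (5, 7), since 5+7 = 12.
No: (2, 8), since 2+8 = 10.
Yes: (9, 6), since 9+6 = 15.
No: (1, 7), since 1+7 = 8.

No, No, Yes, No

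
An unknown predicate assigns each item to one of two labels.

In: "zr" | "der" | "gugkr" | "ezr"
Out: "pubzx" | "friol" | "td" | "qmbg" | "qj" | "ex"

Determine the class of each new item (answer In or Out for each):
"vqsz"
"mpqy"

The rule appears to be: ends with 'r'.
"vqsz": ends with 'z', does not pass → Out.
"mpqy": ends with 'y', does not pass → Out.

Out, Out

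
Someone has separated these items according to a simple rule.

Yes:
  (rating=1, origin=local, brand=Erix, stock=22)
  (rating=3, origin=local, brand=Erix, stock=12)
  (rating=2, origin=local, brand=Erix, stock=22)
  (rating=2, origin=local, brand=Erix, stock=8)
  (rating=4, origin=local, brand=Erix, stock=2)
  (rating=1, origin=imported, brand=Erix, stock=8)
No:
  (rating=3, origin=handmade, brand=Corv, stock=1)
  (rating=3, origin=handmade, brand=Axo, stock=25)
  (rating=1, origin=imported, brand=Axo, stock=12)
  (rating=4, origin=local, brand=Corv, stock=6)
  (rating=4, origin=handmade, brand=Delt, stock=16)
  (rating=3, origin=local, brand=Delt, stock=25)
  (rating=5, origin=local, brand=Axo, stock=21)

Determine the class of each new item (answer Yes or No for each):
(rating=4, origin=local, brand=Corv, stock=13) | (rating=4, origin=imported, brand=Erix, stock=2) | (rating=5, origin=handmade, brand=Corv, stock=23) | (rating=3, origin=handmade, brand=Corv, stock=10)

Rule: brand is Erix. This holds for each 'Yes' example and fails for each 'No' one.

No, Yes, No, No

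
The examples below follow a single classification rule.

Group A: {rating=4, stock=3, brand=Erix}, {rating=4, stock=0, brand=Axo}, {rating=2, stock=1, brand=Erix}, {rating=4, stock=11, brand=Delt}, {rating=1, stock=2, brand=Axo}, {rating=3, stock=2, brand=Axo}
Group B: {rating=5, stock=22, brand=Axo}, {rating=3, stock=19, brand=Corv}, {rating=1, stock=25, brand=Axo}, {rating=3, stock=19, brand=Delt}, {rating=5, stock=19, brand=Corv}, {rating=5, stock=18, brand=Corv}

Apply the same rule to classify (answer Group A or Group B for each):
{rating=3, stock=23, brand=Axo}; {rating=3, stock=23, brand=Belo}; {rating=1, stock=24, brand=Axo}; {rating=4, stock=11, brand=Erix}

A rule that fits every label: stock ≤ 11 — true of each 'Group A' example, false of each 'Group B' one.
{rating=3, stock=23, brand=Axo}: Group B (stock = 23).
{rating=3, stock=23, brand=Belo}: Group B (stock = 23).
{rating=1, stock=24, brand=Axo}: Group B (stock = 24).
{rating=4, stock=11, brand=Erix}: Group A (stock = 11).

Group B, Group B, Group B, Group A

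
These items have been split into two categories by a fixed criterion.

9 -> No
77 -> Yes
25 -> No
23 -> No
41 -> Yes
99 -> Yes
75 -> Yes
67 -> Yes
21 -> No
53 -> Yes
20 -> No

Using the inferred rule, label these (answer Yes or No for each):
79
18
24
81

All 'Yes' examples share one property — at least 41 — and every 'No' example lacks it.
79 — 79 ≥ 41, hence Yes.
18 — 18 < 41, hence No.
24 — 24 < 41, hence No.
81 — 81 ≥ 41, hence Yes.

Yes, No, No, Yes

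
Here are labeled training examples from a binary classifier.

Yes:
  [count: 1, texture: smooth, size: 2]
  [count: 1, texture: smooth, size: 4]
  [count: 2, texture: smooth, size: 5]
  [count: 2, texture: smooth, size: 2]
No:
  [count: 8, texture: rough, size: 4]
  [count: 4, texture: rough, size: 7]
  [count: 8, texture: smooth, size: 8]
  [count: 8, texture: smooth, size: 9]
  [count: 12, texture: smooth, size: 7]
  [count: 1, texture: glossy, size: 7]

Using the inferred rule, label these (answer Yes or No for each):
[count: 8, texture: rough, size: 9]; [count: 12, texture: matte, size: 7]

No, No

The classifier is using: texture is smooth AND size ≤ 5.
[count: 8, texture: rough, size: 9] — texture is rough, size = 9, hence No.
[count: 12, texture: matte, size: 7] — texture is matte, size = 7, hence No.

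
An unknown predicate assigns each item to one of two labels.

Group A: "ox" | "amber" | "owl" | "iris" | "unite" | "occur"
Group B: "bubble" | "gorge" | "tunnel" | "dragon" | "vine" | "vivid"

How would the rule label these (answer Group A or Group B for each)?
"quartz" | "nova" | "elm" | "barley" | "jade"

The common property of the 'Group A' items is: starts with a vowel. No 'Group B' item has it.
Group B: "quartz", since starts with 'q'.
Group B: "nova", since starts with 'n'.
Group A: "elm", since starts with 'e'.
Group B: "barley", since starts with 'b'.
Group B: "jade", since starts with 'j'.

Group B, Group B, Group A, Group B, Group B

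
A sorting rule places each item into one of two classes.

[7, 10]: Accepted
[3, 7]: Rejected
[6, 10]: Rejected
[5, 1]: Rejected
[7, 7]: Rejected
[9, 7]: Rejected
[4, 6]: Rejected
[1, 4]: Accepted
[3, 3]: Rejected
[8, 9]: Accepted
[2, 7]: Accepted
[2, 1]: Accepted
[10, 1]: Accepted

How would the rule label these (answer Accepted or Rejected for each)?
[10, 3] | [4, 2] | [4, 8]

The rule appears to be: sum is odd.

Accepted, Rejected, Rejected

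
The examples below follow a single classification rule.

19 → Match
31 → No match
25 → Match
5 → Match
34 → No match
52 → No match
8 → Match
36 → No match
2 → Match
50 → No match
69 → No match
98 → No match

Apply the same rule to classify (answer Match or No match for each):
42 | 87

No match, No match

The common property of the 'Match' items is: at most 25. No 'No match' item has it.
42 → 42 > 25 → No match.
87 → 87 > 25 → No match.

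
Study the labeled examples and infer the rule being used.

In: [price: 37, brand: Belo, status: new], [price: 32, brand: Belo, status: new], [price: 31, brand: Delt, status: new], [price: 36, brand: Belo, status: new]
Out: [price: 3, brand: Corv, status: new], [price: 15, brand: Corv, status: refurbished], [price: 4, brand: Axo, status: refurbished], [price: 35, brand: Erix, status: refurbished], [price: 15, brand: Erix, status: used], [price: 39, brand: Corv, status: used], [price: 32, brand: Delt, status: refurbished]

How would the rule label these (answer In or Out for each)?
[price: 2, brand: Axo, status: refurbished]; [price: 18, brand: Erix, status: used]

Out, Out

The rule appears to be: status is new AND price ≥ 4.
[price: 2, brand: Axo, status: refurbished]: Out (status is refurbished, price = 2).
[price: 18, brand: Erix, status: used]: Out (status is used, price = 18).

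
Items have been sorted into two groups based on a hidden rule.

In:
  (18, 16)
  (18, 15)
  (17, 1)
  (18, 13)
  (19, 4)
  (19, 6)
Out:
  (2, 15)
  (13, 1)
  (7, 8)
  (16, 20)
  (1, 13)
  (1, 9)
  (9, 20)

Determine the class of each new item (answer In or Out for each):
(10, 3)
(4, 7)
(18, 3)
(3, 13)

Out, Out, In, Out

The simplest hypothesis consistent with all the labels is: first ≥ 17.
(10, 3): first 10 — does not pass, so Out. (4, 7): first 4 — does not pass, so Out. (18, 3): first 18 — has this property, so In. (3, 13): first 3 — does not pass, so Out.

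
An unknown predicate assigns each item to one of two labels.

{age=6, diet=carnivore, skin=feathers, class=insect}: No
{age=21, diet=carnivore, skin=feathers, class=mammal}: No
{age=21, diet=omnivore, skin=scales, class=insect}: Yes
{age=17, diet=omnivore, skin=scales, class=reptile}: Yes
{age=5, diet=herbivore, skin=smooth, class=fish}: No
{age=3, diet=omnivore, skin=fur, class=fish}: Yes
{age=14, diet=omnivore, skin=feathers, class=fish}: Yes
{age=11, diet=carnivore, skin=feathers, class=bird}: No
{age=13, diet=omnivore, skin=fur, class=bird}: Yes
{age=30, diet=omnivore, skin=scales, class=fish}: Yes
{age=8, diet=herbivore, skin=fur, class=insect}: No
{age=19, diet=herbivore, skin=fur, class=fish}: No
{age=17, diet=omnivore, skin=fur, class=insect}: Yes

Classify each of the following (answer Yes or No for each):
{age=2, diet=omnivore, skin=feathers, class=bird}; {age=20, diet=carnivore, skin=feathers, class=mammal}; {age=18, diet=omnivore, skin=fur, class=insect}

Yes, No, Yes

The pattern is that an item is 'Yes' exactly when: diet is omnivore.
{age=2, diet=omnivore, skin=feathers, class=bird}: Yes (diet is omnivore).
{age=20, diet=carnivore, skin=feathers, class=mammal}: No (diet is carnivore).
{age=18, diet=omnivore, skin=fur, class=insect}: Yes (diet is omnivore).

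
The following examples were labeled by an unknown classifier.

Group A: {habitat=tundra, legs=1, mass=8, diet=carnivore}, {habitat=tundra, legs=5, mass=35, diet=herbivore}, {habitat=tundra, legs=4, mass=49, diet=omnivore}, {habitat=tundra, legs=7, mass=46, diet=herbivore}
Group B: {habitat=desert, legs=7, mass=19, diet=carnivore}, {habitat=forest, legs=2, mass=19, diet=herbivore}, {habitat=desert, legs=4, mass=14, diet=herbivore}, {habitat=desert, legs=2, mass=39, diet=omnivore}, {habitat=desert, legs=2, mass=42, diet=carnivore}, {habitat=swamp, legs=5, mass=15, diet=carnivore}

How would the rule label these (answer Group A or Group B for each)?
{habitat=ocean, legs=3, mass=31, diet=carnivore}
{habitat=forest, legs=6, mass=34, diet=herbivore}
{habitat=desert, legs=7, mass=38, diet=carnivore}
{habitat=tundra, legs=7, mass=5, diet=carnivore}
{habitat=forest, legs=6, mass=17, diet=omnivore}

'Group A' ⟺ habitat is tundra.
{habitat=ocean, legs=3, mass=31, diet=carnivore}: habitat is ocean — does not satisfy this, so Group B. {habitat=forest, legs=6, mass=34, diet=herbivore}: habitat is forest — does not satisfy this, so Group B. {habitat=desert, legs=7, mass=38, diet=carnivore}: habitat is desert — does not satisfy this, so Group B. {habitat=tundra, legs=7, mass=5, diet=carnivore}: habitat is tundra — has this property, so Group A. {habitat=forest, legs=6, mass=17, diet=omnivore}: habitat is forest — does not satisfy this, so Group B.

Group B, Group B, Group B, Group A, Group B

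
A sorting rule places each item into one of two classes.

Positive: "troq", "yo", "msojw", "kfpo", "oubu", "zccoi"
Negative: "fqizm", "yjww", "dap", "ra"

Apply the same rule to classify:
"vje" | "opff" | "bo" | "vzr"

Negative, Positive, Positive, Negative

The rule appears to be: contains 'o'.
"vje": no 'o' — doesn't match, so Negative.
"opff": has 'o' — matches, so Positive.
"bo": has 'o' — matches, so Positive.
"vzr": no 'o' — doesn't match, so Negative.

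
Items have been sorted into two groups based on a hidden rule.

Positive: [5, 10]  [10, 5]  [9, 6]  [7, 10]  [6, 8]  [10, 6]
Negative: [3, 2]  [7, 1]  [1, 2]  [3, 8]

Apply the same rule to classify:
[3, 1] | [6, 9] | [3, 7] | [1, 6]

Negative, Positive, Negative, Negative

Rule: sum ≥ 14. This holds for each 'Positive' example and fails for each 'Negative' one.
[3, 1] — 3+1 = 4, hence Negative.
[6, 9] — 6+9 = 15, hence Positive.
[3, 7] — 3+7 = 10, hence Negative.
[1, 6] — 1+6 = 7, hence Negative.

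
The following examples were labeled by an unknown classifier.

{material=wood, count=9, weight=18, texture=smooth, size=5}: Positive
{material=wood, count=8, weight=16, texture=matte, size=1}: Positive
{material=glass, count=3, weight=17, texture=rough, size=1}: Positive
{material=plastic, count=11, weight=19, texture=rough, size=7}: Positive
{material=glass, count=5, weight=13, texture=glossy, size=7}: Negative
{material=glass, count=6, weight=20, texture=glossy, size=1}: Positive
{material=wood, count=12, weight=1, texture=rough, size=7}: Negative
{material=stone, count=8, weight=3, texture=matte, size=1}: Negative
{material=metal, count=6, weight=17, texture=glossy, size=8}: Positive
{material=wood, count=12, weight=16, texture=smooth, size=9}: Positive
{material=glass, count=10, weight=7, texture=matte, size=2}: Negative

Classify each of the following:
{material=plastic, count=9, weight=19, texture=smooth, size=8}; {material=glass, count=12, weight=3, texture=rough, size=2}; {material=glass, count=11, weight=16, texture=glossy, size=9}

The common property of the 'Positive' items is: weight ≥ 16. No 'Negative' item has it.
{material=plastic, count=9, weight=19, texture=smooth, size=8} → weight = 19 → Positive. {material=glass, count=12, weight=3, texture=rough, size=2} → weight = 3 → Negative. {material=glass, count=11, weight=16, texture=glossy, size=9} → weight = 16 → Positive.

Positive, Negative, Positive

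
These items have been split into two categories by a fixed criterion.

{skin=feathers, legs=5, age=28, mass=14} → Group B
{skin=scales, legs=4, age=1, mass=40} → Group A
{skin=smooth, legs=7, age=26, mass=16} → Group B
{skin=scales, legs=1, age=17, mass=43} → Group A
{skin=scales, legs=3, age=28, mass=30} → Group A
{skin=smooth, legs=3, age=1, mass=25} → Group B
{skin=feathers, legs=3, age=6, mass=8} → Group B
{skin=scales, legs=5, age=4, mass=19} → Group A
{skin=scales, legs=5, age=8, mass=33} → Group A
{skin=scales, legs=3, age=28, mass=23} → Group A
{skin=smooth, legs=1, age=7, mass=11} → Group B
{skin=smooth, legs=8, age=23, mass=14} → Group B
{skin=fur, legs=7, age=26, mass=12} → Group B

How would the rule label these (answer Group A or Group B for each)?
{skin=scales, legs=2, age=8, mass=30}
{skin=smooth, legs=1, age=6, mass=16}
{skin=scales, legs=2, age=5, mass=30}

The distinguishing property — skin is scales — holds for all the 'Group A' cases and none of the 'Group B' cases.
Group A: {skin=scales, legs=2, age=8, mass=30}, since skin is scales.
Group B: {skin=smooth, legs=1, age=6, mass=16}, since skin is smooth.
Group A: {skin=scales, legs=2, age=5, mass=30}, since skin is scales.

Group A, Group B, Group A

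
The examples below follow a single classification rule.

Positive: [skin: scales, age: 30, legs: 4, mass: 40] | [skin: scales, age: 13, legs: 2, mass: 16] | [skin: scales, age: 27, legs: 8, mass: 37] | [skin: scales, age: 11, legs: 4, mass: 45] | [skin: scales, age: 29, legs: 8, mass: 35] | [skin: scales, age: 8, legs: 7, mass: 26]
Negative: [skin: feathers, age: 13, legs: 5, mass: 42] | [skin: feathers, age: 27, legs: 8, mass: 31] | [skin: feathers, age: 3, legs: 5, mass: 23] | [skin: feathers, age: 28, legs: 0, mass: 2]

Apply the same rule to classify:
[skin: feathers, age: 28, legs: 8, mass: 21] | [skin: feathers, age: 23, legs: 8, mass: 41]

The classifier is using: skin is scales.
[skin: feathers, age: 28, legs: 8, mass: 21] — skin is feathers, hence Negative. [skin: feathers, age: 23, legs: 8, mass: 41] — skin is feathers, hence Negative.

Negative, Negative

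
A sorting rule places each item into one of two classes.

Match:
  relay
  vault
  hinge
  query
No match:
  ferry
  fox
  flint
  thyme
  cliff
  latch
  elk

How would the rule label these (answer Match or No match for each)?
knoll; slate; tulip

The common property of the 'Match' items is: has ≥ 2 vowels. No 'No match' item has it.

No match, Match, Match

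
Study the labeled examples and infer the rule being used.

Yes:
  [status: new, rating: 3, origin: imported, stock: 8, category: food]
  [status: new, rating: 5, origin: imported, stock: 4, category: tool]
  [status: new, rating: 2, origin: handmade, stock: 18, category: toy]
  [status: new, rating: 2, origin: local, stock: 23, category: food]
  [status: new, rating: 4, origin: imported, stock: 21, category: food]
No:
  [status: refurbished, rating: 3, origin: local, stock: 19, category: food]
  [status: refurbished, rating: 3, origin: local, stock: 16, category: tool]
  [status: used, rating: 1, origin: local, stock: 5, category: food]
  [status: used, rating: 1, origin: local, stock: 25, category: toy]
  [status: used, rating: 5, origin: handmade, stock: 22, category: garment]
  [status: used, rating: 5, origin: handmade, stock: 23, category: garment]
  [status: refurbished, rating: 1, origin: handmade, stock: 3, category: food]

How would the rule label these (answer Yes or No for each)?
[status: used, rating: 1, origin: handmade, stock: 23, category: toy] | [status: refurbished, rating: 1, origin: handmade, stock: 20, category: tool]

No, No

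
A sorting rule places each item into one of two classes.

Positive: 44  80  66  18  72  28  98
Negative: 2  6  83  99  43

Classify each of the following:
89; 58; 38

Negative, Positive, Positive

A rule that fits every label: even AND at least 18 — true of each 'Positive' example, false of each 'Negative' one.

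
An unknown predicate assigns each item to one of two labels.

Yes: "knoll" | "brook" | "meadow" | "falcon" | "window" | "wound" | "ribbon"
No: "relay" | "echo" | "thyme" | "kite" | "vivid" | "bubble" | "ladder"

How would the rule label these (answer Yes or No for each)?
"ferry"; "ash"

No, No

The rule appears to be: length ≥ 5 AND contains 'o'.
"ferry" → length 5, no 'o' → No. "ash" → length 3, no 'o' → No.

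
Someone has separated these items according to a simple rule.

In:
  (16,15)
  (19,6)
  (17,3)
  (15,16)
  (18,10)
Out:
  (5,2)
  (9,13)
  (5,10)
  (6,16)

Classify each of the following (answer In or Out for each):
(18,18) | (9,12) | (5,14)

In, Out, Out

Every 'In' example satisfies: first ≥ 10. None of the 'Out' examples do.
In: (18,18), since first 18. Out: (9,12), since first 9. Out: (5,14), since first 5.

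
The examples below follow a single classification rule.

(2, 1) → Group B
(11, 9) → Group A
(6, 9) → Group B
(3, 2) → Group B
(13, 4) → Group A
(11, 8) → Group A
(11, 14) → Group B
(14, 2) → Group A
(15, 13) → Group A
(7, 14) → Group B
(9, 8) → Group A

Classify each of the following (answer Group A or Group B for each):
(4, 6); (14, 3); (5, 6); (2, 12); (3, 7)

Group B, Group A, Group B, Group B, Group B

'Group A' ⟺ first > second AND sum ≥ 15.
(4, 6): Group B (4 < 6, 4+6 = 10).
(14, 3): Group A (14 > 3, 14+3 = 17).
(5, 6): Group B (5 < 6, 5+6 = 11).
(2, 12): Group B (2 < 12, 2+12 = 14).
(3, 7): Group B (3 < 7, 3+7 = 10).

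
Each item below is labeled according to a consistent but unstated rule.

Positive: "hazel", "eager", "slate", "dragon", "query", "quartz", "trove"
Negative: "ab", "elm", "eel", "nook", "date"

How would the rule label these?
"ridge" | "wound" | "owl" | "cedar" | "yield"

Positive, Positive, Negative, Positive, Positive

One predicate separates the groups cleanly: length ≥ 5.
"ridge": Positive (length 5).
"wound": Positive (length 5).
"owl": Negative (length 3).
"cedar": Positive (length 5).
"yield": Positive (length 5).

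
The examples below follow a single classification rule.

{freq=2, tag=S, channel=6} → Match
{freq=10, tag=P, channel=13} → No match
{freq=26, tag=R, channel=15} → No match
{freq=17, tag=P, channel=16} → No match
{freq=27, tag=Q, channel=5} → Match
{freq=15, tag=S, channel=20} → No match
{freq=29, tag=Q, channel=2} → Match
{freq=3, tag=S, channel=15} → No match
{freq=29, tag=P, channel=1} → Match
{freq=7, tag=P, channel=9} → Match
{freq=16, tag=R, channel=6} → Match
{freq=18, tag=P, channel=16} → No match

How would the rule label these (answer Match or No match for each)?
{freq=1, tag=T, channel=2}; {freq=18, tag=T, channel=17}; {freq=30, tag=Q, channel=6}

Match, No match, Match

Every 'Match' example satisfies: channel ≤ 9. None of the 'No match' examples do.
{freq=1, tag=T, channel=2}: channel = 2, meets the rule → Match. {freq=18, tag=T, channel=17}: channel = 17, doesn't qualify → No match. {freq=30, tag=Q, channel=6}: channel = 6, meets the rule → Match.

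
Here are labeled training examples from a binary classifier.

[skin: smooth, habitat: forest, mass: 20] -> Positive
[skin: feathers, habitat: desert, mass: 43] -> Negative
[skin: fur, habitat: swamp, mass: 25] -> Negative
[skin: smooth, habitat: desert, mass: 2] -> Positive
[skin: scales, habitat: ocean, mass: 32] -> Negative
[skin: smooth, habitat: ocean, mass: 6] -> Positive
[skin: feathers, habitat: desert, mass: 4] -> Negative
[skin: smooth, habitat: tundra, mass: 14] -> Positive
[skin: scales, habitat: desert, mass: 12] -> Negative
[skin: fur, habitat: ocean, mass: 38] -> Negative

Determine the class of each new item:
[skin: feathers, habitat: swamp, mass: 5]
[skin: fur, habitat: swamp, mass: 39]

Negative, Negative

The common property of the 'Positive' items is: skin is smooth. No 'Negative' item has it.
[skin: feathers, habitat: swamp, mass: 5] → skin is feathers → Negative. [skin: fur, habitat: swamp, mass: 39] → skin is fur → Negative.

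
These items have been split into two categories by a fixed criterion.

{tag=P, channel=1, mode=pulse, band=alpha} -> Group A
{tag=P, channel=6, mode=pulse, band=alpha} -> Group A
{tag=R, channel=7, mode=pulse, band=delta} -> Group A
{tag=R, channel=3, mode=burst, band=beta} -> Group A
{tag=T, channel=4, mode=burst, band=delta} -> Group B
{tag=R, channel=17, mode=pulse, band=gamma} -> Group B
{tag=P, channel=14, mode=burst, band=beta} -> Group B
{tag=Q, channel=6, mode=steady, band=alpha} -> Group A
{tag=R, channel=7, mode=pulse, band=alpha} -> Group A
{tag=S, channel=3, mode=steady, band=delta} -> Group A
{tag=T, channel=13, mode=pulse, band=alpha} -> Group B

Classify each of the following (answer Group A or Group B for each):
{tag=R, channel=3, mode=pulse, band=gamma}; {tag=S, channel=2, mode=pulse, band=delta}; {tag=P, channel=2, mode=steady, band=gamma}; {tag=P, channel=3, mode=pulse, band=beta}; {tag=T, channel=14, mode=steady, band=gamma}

The distinguishing property — channel ≠ 4 AND channel ≤ 7 — holds for all the 'Group A' cases and none of the 'Group B' cases.
{tag=R, channel=3, mode=pulse, band=gamma} → channel = 3 → Group A.
{tag=S, channel=2, mode=pulse, band=delta} → channel = 2 → Group A.
{tag=P, channel=2, mode=steady, band=gamma} → channel = 2 → Group A.
{tag=P, channel=3, mode=pulse, band=beta} → channel = 3 → Group A.
{tag=T, channel=14, mode=steady, band=gamma} → channel = 14 → Group B.

Group A, Group A, Group A, Group A, Group B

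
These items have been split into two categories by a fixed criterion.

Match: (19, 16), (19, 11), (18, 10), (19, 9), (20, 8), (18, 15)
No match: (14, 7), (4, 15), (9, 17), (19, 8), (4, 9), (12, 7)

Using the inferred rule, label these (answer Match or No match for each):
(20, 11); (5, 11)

Every 'Match' example satisfies: sum ≥ 28. None of the 'No match' examples do.

Match, No match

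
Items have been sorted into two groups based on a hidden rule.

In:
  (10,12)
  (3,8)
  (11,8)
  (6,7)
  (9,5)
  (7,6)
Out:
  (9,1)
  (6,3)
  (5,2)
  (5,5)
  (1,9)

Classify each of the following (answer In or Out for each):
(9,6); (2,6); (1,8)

In, Out, Out

One predicate separates the groups cleanly: sum ≥ 11.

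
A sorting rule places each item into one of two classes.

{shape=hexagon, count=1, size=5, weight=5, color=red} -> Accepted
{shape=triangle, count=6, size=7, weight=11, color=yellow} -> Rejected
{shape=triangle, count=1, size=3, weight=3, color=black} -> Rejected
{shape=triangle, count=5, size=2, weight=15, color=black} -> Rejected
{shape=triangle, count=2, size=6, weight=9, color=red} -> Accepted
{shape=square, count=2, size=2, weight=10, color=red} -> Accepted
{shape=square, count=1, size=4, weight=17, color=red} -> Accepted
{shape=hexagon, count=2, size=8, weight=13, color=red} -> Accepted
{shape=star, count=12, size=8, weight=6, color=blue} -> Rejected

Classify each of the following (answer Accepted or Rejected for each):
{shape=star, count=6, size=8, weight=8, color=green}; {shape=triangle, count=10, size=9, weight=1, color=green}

The distinguishing property — color is red — holds for all the 'Accepted' cases and none of the 'Rejected' cases.
{shape=star, count=6, size=8, weight=8, color=green}: Rejected (color is green). {shape=triangle, count=10, size=9, weight=1, color=green}: Rejected (color is green).

Rejected, Rejected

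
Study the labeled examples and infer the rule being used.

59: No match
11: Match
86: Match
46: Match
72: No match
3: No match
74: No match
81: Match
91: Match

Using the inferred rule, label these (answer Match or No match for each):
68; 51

A rule that fits every label: ≡ 1 (mod 5) — true of each 'Match' example, false of each 'No match' one.
No match: 68, since 68 mod 5 = 3. Match: 51, since 51 mod 5 = 1.

No match, Match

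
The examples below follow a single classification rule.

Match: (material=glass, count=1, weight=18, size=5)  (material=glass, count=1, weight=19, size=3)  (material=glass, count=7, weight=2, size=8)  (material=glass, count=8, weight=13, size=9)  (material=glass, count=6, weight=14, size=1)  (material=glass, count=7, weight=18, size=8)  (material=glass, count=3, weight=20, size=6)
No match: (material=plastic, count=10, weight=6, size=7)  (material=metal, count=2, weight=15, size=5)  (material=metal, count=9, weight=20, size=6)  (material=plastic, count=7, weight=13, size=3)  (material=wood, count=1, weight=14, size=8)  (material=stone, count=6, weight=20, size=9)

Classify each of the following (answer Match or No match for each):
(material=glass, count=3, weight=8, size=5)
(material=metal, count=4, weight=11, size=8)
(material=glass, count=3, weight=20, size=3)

Match, No match, Match

One predicate separates the groups cleanly: material is glass.
(material=glass, count=3, weight=8, size=5): Match (material is glass). (material=metal, count=4, weight=11, size=8): No match (material is metal). (material=glass, count=3, weight=20, size=3): Match (material is glass).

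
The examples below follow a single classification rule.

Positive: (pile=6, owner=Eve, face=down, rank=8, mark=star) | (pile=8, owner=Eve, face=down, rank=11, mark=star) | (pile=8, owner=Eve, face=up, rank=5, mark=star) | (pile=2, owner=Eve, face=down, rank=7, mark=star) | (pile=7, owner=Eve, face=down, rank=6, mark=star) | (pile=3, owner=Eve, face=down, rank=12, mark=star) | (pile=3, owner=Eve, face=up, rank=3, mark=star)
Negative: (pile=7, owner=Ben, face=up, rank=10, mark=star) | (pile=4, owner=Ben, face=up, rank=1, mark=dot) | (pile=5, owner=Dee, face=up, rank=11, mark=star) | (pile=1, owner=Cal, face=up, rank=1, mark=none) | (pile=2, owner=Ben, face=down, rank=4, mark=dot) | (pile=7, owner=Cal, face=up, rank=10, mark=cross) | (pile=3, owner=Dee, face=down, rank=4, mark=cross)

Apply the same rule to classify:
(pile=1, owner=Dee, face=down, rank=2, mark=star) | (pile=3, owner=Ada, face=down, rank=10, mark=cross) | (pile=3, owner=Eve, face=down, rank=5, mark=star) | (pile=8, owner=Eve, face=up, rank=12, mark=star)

Negative, Negative, Positive, Positive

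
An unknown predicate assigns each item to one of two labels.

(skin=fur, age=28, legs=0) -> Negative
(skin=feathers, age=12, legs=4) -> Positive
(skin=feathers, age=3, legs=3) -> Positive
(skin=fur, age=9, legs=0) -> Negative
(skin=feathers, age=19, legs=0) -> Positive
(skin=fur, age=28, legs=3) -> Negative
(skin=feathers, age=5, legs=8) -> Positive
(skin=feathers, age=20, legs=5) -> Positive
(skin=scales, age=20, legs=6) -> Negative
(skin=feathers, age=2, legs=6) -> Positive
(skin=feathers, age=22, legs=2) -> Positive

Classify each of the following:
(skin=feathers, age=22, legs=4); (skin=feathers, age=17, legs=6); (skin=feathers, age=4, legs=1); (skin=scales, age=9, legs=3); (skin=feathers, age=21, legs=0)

Positive, Positive, Positive, Negative, Positive

The classifier is using: skin is feathers.
(skin=feathers, age=22, legs=4) — skin is feathers, hence Positive.
(skin=feathers, age=17, legs=6) — skin is feathers, hence Positive.
(skin=feathers, age=4, legs=1) — skin is feathers, hence Positive.
(skin=scales, age=9, legs=3) — skin is scales, hence Negative.
(skin=feathers, age=21, legs=0) — skin is feathers, hence Positive.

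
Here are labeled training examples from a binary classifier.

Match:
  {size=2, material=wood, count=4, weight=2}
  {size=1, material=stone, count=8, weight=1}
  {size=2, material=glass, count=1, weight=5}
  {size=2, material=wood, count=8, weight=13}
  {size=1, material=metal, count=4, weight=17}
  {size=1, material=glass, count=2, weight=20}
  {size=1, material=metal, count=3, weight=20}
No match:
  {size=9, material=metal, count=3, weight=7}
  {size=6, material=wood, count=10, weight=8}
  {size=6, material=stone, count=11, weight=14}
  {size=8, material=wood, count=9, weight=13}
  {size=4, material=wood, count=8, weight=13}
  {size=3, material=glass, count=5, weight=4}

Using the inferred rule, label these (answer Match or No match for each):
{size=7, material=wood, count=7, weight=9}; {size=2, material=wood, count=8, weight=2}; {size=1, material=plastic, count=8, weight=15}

'Match' ⟺ size ≤ 2.
{size=7, material=wood, count=7, weight=9}: size = 7, lacks this property → No match.
{size=2, material=wood, count=8, weight=2}: size = 2, matches → Match.
{size=1, material=plastic, count=8, weight=15}: size = 1, matches → Match.

No match, Match, Match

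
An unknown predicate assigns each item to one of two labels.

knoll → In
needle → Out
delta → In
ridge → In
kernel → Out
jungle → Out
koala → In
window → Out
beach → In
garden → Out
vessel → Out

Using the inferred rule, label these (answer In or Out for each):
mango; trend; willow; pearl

In, In, Out, In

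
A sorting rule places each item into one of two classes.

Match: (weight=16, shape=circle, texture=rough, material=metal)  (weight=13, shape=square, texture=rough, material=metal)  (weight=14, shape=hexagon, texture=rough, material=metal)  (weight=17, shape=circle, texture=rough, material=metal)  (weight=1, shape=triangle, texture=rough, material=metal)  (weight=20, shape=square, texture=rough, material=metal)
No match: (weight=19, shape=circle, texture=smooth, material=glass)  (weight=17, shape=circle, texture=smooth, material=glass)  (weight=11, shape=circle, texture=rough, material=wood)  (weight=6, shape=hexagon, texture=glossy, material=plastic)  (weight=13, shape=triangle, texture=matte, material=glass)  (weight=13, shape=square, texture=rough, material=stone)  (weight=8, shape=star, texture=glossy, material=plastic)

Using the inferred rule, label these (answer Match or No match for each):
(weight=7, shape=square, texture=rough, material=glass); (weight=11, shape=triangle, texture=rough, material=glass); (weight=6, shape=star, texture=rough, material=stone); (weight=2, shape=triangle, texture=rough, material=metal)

No match, No match, No match, Match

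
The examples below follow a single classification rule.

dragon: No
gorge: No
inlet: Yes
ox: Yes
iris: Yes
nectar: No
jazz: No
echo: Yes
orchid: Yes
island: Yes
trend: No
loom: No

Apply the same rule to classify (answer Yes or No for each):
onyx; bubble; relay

Checking candidate rules against both groups, what survives is: starts with a vowel.
onyx → starts with 'o' → Yes. bubble → starts with 'b' → No. relay → starts with 'r' → No.

Yes, No, No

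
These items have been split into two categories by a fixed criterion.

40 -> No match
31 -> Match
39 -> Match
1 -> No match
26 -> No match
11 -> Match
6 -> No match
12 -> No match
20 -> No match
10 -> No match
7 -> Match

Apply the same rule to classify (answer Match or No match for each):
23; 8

Match, No match

The distinguishing property — ≡ 3 (mod 4) — holds for all the 'Match' cases and none of the 'No match' cases.
23: 23 mod 4 = 3 — meets the rule, so Match.
8: 8 mod 4 = 0 — lacks this property, so No match.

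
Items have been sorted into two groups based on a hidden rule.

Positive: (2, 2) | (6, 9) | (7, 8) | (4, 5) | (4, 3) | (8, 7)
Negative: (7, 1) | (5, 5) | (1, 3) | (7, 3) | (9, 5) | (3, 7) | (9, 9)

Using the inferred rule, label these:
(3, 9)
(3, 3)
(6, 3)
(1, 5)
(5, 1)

'Positive' ⟺ product is even.

Negative, Negative, Positive, Negative, Negative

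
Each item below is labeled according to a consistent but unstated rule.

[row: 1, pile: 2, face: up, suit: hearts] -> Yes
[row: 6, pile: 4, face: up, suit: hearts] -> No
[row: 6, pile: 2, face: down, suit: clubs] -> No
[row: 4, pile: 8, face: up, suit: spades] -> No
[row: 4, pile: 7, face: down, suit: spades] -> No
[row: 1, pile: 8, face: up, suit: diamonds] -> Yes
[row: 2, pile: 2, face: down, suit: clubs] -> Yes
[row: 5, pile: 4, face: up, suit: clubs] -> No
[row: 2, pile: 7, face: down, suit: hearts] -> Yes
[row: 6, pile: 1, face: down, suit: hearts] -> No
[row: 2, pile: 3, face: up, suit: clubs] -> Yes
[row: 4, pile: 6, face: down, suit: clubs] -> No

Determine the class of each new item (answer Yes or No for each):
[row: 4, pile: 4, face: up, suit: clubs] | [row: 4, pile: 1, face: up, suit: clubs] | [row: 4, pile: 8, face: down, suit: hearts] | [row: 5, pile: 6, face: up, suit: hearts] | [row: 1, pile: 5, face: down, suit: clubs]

No, No, No, No, Yes

The simplest hypothesis consistent with all the labels is: row ≤ 2.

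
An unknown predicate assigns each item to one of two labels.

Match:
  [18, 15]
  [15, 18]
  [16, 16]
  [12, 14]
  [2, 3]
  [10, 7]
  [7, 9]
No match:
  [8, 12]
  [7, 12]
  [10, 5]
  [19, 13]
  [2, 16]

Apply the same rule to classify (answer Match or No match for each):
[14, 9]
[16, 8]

The distinguishing property — |first − second| ≤ 3 — holds for all the 'Match' cases and none of the 'No match' cases.

No match, No match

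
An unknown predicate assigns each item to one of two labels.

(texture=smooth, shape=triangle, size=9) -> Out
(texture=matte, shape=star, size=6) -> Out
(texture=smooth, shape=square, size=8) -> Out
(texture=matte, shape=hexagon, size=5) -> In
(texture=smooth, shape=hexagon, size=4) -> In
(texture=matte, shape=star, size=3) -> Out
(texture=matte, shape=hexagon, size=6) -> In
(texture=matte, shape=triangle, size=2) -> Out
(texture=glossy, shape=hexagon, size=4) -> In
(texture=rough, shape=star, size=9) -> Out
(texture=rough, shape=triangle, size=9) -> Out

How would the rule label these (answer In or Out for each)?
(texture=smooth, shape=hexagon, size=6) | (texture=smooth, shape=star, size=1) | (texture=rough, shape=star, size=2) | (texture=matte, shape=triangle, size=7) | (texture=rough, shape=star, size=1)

In, Out, Out, Out, Out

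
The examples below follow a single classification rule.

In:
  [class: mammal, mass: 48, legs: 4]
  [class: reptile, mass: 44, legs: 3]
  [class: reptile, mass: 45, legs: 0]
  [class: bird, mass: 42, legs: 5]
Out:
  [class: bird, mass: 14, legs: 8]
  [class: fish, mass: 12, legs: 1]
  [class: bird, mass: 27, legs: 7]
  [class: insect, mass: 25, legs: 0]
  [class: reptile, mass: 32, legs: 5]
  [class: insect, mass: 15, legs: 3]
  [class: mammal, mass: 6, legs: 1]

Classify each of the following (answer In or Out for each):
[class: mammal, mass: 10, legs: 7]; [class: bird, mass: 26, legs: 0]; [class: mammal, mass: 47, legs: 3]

'In' ⟺ mass ≥ 42.
[class: mammal, mass: 10, legs: 7]: mass = 10 — fails the rule, so Out. [class: bird, mass: 26, legs: 0]: mass = 26 — fails the rule, so Out. [class: mammal, mass: 47, legs: 3]: mass = 47 — has this property, so In.

Out, Out, In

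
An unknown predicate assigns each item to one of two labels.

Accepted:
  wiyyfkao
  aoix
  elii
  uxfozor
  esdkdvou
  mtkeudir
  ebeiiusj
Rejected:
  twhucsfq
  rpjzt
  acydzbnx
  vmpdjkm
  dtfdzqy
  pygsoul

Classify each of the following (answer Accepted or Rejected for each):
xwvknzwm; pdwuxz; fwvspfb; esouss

Rejected, Rejected, Rejected, Accepted

Every 'Accepted' example satisfies: has ≥ 3 vowels. None of the 'Rejected' examples do.
xwvknzwm: Rejected (0 vowels).
pdwuxz: Rejected (1 vowel).
fwvspfb: Rejected (0 vowels).
esouss: Accepted (3 vowels).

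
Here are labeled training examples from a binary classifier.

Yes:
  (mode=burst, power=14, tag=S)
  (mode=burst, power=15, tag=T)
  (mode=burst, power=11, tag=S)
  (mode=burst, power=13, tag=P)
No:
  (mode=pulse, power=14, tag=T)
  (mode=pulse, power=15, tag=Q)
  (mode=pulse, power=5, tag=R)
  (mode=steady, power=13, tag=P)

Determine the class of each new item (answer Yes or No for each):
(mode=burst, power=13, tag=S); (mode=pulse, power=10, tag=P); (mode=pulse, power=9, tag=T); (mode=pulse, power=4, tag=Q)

Yes, No, No, No

'Yes' ⟺ mode is burst.
(mode=burst, power=13, tag=S): mode is burst — satisfies this, so Yes.
(mode=pulse, power=10, tag=P): mode is pulse — does not fit, so No.
(mode=pulse, power=9, tag=T): mode is pulse — does not fit, so No.
(mode=pulse, power=4, tag=Q): mode is pulse — does not fit, so No.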